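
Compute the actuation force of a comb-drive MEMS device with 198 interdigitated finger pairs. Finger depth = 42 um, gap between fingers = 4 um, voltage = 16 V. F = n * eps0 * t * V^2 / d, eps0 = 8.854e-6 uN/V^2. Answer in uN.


Step 1: Parameters: n=198, eps0=8.854e-6 uN/V^2, t=42 um, V=16 V, d=4 um
Step 2: V^2 = 256
Step 3: F = 198 * 8.854e-6 * 42 * 256 / 4
F = 4.712 uN


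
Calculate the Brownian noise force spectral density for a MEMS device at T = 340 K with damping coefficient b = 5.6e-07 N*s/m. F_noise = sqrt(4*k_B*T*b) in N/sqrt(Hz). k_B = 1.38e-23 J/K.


Step 1: Compute 4 * k_B * T * b
= 4 * 1.38e-23 * 340 * 5.6e-07
= 1.0510e-26 N^2/Hz
Step 2: F_noise = sqrt(1.0510e-26)
F_noise = 1.03e-13 N/sqrt(Hz)


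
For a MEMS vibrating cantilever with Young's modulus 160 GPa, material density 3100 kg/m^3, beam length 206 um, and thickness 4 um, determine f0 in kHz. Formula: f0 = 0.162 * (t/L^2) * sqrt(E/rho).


Step 1: Convert units to SI.
t_SI = 4e-6 m, L_SI = 206e-6 m
Step 2: Calculate sqrt(E/rho).
sqrt(160e9 / 3100) = 7184.21 m/s
Step 3: Compute f0.
f0 = 0.162 * 4e-6 / (206e-6)^2 * 7184.21 = 109703.3 Hz = 109.7 kHz


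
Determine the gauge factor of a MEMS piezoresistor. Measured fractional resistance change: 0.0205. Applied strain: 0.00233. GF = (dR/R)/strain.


Step 1: Identify values.
dR/R = 0.0205, strain = 0.00233
Step 2: GF = (dR/R) / strain = 0.0205 / 0.00233
GF = 8.8


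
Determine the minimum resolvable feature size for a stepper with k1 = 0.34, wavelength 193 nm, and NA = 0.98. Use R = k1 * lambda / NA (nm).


Step 1: Identify values: k1 = 0.34, lambda = 193 nm, NA = 0.98
Step 2: R = k1 * lambda / NA
R = 0.34 * 193 / 0.98
R = 67.0 nm


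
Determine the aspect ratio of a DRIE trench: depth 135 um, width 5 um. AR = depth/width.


Step 1: AR = depth / width
Step 2: AR = 135 / 5
AR = 27.0


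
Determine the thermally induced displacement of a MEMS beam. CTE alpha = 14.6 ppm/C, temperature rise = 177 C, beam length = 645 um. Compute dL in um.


Step 1: Convert CTE: alpha = 14.6 ppm/C = 14.6e-6 /C
Step 2: dL = 14.6e-6 * 177 * 645
dL = 1.6668 um


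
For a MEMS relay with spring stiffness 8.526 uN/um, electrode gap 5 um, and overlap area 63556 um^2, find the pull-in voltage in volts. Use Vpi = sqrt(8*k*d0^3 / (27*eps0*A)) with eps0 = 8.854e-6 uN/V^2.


Step 1: Compute numerator: 8 * k * d0^3 = 8 * 8.526 * 5^3 = 8526.0
Step 2: Compute denominator: 27 * eps0 * A = 27 * 8.854e-6 * 63556 = 15.19357
Step 3: Vpi = sqrt(8526.0 / 15.19357)
Vpi = 23.69 V


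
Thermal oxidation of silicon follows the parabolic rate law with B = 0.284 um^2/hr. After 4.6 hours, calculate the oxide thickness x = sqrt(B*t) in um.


Step 1: Compute B*t = 0.284 * 4.6 = 1.3064
Step 2: x = sqrt(1.3064)
x = 1.143 um


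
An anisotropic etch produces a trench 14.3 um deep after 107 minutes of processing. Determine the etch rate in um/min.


Step 1: Etch rate = depth / time
Step 2: rate = 14.3 / 107
rate = 0.134 um/min


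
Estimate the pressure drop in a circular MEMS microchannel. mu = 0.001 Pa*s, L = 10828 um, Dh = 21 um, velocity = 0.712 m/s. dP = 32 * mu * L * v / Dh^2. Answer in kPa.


Step 1: Convert to SI: L = 10828e-6 m, Dh = 21e-6 m
Step 2: dP = 32 * 0.001 * 10828e-6 * 0.712 / (21e-6)^2
Step 3: dP = 559422.11 Pa
Step 4: Convert to kPa: dP = 559.42 kPa


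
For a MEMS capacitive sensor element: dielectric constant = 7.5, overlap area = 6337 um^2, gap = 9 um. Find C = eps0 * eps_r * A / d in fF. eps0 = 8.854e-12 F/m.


Step 1: Convert area to m^2: A = 6337e-12 m^2
Step 2: Convert gap to m: d = 9e-6 m
Step 3: C = eps0 * eps_r * A / d
C = 8.854e-12 * 7.5 * 6337e-12 / 9e-6
Step 4: Convert to fF (multiply by 1e15).
C = 46.76 fF


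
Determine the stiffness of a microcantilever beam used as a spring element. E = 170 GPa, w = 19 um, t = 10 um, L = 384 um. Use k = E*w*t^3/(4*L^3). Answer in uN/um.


Step 1: Convert E to consistent units (1 GPa = 1000 uN/um^2).
E = 170 GPa = 170000 uN/um^2
Step 2: Compute t^3 = 10^3 = 1000
Step 3: Compute L^3 = 384^3 = 56623104
Step 4: k = 170000 * 19 * 1000 / (4 * 56623104)
k = 14.261 uN/um


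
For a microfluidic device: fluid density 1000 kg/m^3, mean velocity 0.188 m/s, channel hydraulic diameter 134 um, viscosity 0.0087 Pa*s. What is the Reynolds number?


Step 1: Convert Dh to meters: Dh = 134e-6 m
Step 2: Re = rho * v * Dh / mu
Re = 1000 * 0.188 * 134e-6 / 0.0087
Re = 2.896


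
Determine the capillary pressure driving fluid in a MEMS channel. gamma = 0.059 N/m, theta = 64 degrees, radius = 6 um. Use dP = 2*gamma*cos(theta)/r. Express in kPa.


Step 1: cos(64 deg) = 0.4384
Step 2: Convert r to m: r = 6e-6 m
Step 3: dP = 2 * 0.059 * 0.4384 / 6e-6 = 8621.9 Pa
Step 4: Convert Pa to kPa (divide by 1000).
dP = 8.62 kPa


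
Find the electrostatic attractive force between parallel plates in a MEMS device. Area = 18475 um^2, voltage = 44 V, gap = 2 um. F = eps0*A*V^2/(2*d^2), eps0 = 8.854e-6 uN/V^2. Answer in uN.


Step 1: Identify parameters.
eps0 = 8.854e-6 uN/V^2, A = 18475 um^2, V = 44 V, d = 2 um
Step 2: Compute V^2 = 44^2 = 1936
Step 3: Compute d^2 = 2^2 = 4
Step 4: F = 0.5 * 8.854e-6 * 18475 * 1936 / 4
F = 39.586 uN


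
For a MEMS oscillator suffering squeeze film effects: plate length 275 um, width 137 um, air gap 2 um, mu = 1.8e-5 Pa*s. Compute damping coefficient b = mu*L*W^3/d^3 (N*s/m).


Step 1: Convert to SI.
L = 275e-6 m, W = 137e-6 m, d = 2e-6 m
Step 2: W^3 = (137e-6)^3 = 2.57e-12 m^3
Step 3: d^3 = (2e-6)^3 = 8.00e-18 m^3
Step 4: b = 1.8e-5 * 275e-6 * 2.57e-12 / 8.00e-18
b = 1.59e-03 N*s/m


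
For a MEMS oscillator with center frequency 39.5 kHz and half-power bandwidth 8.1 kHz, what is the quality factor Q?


Step 1: Q = f0 / bandwidth
Step 2: Q = 39.5 / 8.1
Q = 4.9


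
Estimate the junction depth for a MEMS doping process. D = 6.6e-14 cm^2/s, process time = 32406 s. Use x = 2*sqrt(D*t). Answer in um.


Step 1: Compute D*t = 6.6e-14 * 32406 = 2.138796e-09 cm^2
Step 2: sqrt(D*t) = 4.6247e-05 cm
Step 3: x = 2 * 4.6247e-05 cm = 9.2494e-05 cm
Step 4: Convert to um (1 cm = 1e4 um): x = 0.925 um


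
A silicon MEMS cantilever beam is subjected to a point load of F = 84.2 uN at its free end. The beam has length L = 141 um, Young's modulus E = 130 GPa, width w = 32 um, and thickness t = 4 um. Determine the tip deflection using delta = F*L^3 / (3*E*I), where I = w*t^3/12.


Step 1: Calculate the second moment of area.
I = w * t^3 / 12 = 32 * 4^3 / 12 = 170.6667 um^4
Step 2: Convert E to consistent units (1 GPa = 1000 uN/um^2).
E = 130 GPa = 130000 uN/um^2
Step 3: Calculate tip deflection.
delta = F * L^3 / (3 * E * I)
delta = 84.2 * 141^3 / (3 * 130000 * 170.6667)
delta = 3.5461 um


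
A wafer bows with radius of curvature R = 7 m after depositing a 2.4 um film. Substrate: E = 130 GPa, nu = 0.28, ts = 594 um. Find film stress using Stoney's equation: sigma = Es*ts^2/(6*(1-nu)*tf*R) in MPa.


Step 1: Compute numerator: Es * ts^2 = 130 * 594^2 = 45868680 (GPa*um^2)
Step 2: Compute denominator (R in um): 6*(1-nu)*tf*R = 6*0.72*2.4*7e6 = 72576000.0 (um^2)
Step 3: sigma (GPa) = 45868680 / 72576000.0 = 6.32009e-01 GPa
Step 4: Convert to MPa (x1000): sigma = 632.0 MPa


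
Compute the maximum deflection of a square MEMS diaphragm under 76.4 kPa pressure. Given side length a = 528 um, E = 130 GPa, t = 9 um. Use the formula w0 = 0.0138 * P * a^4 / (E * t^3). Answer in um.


Step 1: Convert pressure to compatible units (E is in GPa, so P in GPa).
P = 76.4 kPa = 76.4e-6 GPa
Step 2: Compute numerator: 0.0138 * P * a^4.
a^4 = 528^4 = 77720518656
numerator = 0.0138 * 76.4e-6 * 77720518656 = 8.19423e+04
Step 3: Compute denominator: E * t^3 = 130 * 9^3 = 94770
Step 4: w0 = numerator / denominator = 8.19423e+04 / 94770 = 0.8646 um


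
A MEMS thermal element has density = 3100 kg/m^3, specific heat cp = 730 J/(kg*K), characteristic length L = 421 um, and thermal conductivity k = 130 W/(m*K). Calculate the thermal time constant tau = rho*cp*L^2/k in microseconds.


Step 1: Convert L to m: L = 421e-6 m
Step 2: L^2 = (421e-6)^2 = 1.77241e-07 m^2
Step 3: tau = 3100 * 730 * 1.77241e-07 / 130 = 3.08535679e-03 s
Step 4: Convert to microseconds (multiply by 1e6).
tau = 3085.357 us


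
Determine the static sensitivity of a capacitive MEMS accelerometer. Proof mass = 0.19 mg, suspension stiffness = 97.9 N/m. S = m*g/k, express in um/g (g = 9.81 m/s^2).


Step 1: Convert mass: m = 0.19 mg = 1.90e-07 kg
Step 2: S = m * g / k = 1.90e-07 * 9.81 / 97.9
Step 3: S = 1.90e-08 m/g
Step 4: Convert to um/g: S = 0.019 um/g


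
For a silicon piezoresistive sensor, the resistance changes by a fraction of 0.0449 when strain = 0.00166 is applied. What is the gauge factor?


Step 1: Identify values.
dR/R = 0.0449, strain = 0.00166
Step 2: GF = (dR/R) / strain = 0.0449 / 0.00166
GF = 27.0


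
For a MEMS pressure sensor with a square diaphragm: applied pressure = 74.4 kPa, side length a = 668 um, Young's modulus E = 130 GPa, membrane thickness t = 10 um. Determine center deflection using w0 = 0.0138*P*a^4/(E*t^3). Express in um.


Step 1: Convert pressure to compatible units (E is in GPa, so P in GPa).
P = 74.4 kPa = 74.4e-6 GPa
Step 2: Compute numerator: 0.0138 * P * a^4.
a^4 = 668^4 = 199115858176
numerator = 0.0138 * 74.4e-6 * 199115858176 = 2.044362e+05
Step 3: Compute denominator: E * t^3 = 130 * 10^3 = 130000
Step 4: w0 = numerator / denominator = 2.044362e+05 / 130000 = 1.5726 um


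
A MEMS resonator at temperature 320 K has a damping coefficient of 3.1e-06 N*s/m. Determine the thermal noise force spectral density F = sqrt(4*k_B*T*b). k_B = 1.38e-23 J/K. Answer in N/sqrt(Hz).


Step 1: Compute 4 * k_B * T * b
= 4 * 1.38e-23 * 320 * 3.1e-06
= 5.4758e-26 N^2/Hz
Step 2: F_noise = sqrt(5.4758e-26)
F_noise = 2.34e-13 N/sqrt(Hz)


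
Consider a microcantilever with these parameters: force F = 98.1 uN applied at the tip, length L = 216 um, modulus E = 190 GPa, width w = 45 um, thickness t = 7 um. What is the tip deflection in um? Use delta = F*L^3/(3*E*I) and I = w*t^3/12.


Step 1: Calculate the second moment of area.
I = w * t^3 / 12 = 45 * 7^3 / 12 = 1286.25 um^4
Step 2: Convert E to consistent units (1 GPa = 1000 uN/um^2).
E = 190 GPa = 190000 uN/um^2
Step 3: Calculate tip deflection.
delta = F * L^3 / (3 * E * I)
delta = 98.1 * 216^3 / (3 * 190000 * 1286.25)
delta = 1.3484 um


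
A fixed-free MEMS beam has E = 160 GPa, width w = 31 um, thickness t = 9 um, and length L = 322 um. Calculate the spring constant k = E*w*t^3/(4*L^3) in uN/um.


Step 1: Convert E to consistent units (1 GPa = 1000 uN/um^2).
E = 160 GPa = 160000 uN/um^2
Step 2: Compute t^3 = 9^3 = 729
Step 3: Compute L^3 = 322^3 = 33386248
Step 4: k = 160000 * 31 * 729 / (4 * 33386248)
k = 27.0758 uN/um


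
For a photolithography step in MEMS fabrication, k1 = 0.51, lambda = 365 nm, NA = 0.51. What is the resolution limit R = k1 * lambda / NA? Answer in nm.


Step 1: Identify values: k1 = 0.51, lambda = 365 nm, NA = 0.51
Step 2: R = k1 * lambda / NA
R = 0.51 * 365 / 0.51
R = 365.0 nm


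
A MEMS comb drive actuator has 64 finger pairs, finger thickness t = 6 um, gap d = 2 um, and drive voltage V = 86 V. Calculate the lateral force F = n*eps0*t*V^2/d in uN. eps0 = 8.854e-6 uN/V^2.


Step 1: Parameters: n=64, eps0=8.854e-6 uN/V^2, t=6 um, V=86 V, d=2 um
Step 2: V^2 = 7396
Step 3: F = 64 * 8.854e-6 * 6 * 7396 / 2
F = 12.573 uN


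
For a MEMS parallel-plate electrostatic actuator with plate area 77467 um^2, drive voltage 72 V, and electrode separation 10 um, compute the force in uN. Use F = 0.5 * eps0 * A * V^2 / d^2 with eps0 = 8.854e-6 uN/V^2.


Step 1: Identify parameters.
eps0 = 8.854e-6 uN/V^2, A = 77467 um^2, V = 72 V, d = 10 um
Step 2: Compute V^2 = 72^2 = 5184
Step 3: Compute d^2 = 10^2 = 100
Step 4: F = 0.5 * 8.854e-6 * 77467 * 5184 / 100
F = 17.778 uN


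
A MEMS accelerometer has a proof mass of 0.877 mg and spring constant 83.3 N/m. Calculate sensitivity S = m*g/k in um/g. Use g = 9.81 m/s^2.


Step 1: Convert mass: m = 0.877 mg = 8.77e-07 kg
Step 2: S = m * g / k = 8.77e-07 * 9.81 / 83.3
Step 3: S = 1.03e-07 m/g
Step 4: Convert to um/g: S = 0.103 um/g


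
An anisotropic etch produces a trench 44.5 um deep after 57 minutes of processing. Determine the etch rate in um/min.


Step 1: Etch rate = depth / time
Step 2: rate = 44.5 / 57
rate = 0.781 um/min


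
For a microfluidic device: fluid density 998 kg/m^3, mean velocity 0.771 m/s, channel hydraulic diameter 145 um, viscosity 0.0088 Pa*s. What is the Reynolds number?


Step 1: Convert Dh to meters: Dh = 145e-6 m
Step 2: Re = rho * v * Dh / mu
Re = 998 * 0.771 * 145e-6 / 0.0088
Re = 12.679


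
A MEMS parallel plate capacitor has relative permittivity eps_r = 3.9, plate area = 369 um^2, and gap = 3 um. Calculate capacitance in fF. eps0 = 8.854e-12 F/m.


Step 1: Convert area to m^2: A = 369e-12 m^2
Step 2: Convert gap to m: d = 3e-6 m
Step 3: C = eps0 * eps_r * A / d
C = 8.854e-12 * 3.9 * 369e-12 / 3e-6
Step 4: Convert to fF (multiply by 1e15).
C = 4.25 fF


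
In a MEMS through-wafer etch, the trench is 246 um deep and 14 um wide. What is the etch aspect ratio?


Step 1: AR = depth / width
Step 2: AR = 246 / 14
AR = 17.6


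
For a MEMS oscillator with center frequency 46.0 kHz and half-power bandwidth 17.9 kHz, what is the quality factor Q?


Step 1: Q = f0 / bandwidth
Step 2: Q = 46.0 / 17.9
Q = 2.6


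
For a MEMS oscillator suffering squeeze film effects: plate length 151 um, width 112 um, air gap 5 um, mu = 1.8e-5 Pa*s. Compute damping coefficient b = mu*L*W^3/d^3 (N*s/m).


Step 1: Convert to SI.
L = 151e-6 m, W = 112e-6 m, d = 5e-6 m
Step 2: W^3 = (112e-6)^3 = 1.40e-12 m^3
Step 3: d^3 = (5e-6)^3 = 1.25e-16 m^3
Step 4: b = 1.8e-5 * 151e-6 * 1.40e-12 / 1.25e-16
b = 3.05e-05 N*s/m


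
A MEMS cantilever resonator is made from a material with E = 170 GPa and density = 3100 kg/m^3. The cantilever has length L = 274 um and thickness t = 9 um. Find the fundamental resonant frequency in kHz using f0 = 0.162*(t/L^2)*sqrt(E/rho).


Step 1: Convert units to SI.
t_SI = 9e-6 m, L_SI = 274e-6 m
Step 2: Calculate sqrt(E/rho).
sqrt(170e9 / 3100) = 7405.32 m/s
Step 3: Compute f0.
f0 = 0.162 * 9e-6 / (274e-6)^2 * 7405.32 = 143813.7 Hz = 143.81 kHz


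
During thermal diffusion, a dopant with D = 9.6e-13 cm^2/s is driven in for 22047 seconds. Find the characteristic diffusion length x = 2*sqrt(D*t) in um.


Step 1: Compute D*t = 9.6e-13 * 22047 = 2.116512e-08 cm^2
Step 2: sqrt(D*t) = 1.4548e-04 cm
Step 3: x = 2 * 1.4548e-04 cm = 2.9096e-04 cm
Step 4: Convert to um (1 cm = 1e4 um): x = 2.91 um


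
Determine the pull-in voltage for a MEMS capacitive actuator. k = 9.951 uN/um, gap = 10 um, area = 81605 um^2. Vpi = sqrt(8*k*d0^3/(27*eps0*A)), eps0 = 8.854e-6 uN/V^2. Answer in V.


Step 1: Compute numerator: 8 * k * d0^3 = 8 * 9.951 * 10^3 = 79608.0
Step 2: Compute denominator: 27 * eps0 * A = 27 * 8.854e-6 * 81605 = 19.508328
Step 3: Vpi = sqrt(79608.0 / 19.508328)
Vpi = 63.88 V


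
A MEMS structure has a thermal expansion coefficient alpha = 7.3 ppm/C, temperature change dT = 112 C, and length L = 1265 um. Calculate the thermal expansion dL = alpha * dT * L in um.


Step 1: Convert CTE: alpha = 7.3 ppm/C = 7.3e-6 /C
Step 2: dL = 7.3e-6 * 112 * 1265
dL = 1.0343 um


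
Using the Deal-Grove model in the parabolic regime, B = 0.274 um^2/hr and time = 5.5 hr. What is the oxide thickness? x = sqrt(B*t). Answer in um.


Step 1: Compute B*t = 0.274 * 5.5 = 1.507
Step 2: x = sqrt(1.507)
x = 1.228 um


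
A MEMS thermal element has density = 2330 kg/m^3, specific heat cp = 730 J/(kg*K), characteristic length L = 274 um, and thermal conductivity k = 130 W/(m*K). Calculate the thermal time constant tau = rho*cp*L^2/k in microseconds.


Step 1: Convert L to m: L = 274e-6 m
Step 2: L^2 = (274e-6)^2 = 7.5076e-08 m^2
Step 3: tau = 2330 * 730 * 7.5076e-08 / 130 = 9.8228283e-04 s
Step 4: Convert to microseconds (multiply by 1e6).
tau = 982.283 us


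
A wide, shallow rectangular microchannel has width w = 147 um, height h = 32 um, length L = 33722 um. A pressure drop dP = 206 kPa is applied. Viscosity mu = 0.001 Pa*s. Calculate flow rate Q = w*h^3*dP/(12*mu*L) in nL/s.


Step 1: Convert all dimensions to SI (meters).
w = 147e-6 m, h = 32e-6 m, L = 33722e-6 m, dP = 206e3 Pa
Step 2: Q = w * h^3 * dP / (12 * mu * L)
Q = 147e-6 * (32e-6)^3 * 206e3 / (12 * 0.001 * 33722e-6) = 2.4521098e-09 m^3/s
Step 3: Convert Q from m^3/s to nL/s (1 m^3 = 1e12 nL, so multiply by 1e12).
Q = 2452.11 nL/s


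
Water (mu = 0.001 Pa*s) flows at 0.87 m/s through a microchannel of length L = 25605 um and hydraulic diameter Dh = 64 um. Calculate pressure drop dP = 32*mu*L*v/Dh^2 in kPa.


Step 1: Convert to SI: L = 25605e-6 m, Dh = 64e-6 m
Step 2: dP = 32 * 0.001 * 25605e-6 * 0.87 / (64e-6)^2
Step 3: dP = 174033.98 Pa
Step 4: Convert to kPa: dP = 174.03 kPa


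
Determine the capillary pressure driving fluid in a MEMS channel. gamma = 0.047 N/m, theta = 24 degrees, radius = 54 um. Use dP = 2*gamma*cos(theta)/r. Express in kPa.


Step 1: cos(24 deg) = 0.9135
Step 2: Convert r to m: r = 54e-6 m
Step 3: dP = 2 * 0.047 * 0.9135 / 54e-6 = 1590.2 Pa
Step 4: Convert Pa to kPa (divide by 1000).
dP = 1.59 kPa


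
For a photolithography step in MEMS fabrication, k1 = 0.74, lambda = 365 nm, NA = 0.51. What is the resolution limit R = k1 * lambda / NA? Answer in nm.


Step 1: Identify values: k1 = 0.74, lambda = 365 nm, NA = 0.51
Step 2: R = k1 * lambda / NA
R = 0.74 * 365 / 0.51
R = 529.6 nm


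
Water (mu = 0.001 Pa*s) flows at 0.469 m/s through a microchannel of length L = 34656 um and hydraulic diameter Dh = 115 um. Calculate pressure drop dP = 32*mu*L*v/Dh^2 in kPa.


Step 1: Convert to SI: L = 34656e-6 m, Dh = 115e-6 m
Step 2: dP = 32 * 0.001 * 34656e-6 * 0.469 / (115e-6)^2
Step 3: dP = 39328.34 Pa
Step 4: Convert to kPa: dP = 39.33 kPa


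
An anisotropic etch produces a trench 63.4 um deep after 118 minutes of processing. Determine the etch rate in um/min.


Step 1: Etch rate = depth / time
Step 2: rate = 63.4 / 118
rate = 0.537 um/min


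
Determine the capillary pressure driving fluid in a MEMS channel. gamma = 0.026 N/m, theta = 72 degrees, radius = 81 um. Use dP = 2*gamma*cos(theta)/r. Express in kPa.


Step 1: cos(72 deg) = 0.309
Step 2: Convert r to m: r = 81e-6 m
Step 3: dP = 2 * 0.026 * 0.309 / 81e-6 = 198.4 Pa
Step 4: Convert Pa to kPa (divide by 1000).
dP = 0.2 kPa


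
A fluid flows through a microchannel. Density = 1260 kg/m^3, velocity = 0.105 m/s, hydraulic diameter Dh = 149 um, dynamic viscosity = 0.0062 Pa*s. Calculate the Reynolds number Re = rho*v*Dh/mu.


Step 1: Convert Dh to meters: Dh = 149e-6 m
Step 2: Re = rho * v * Dh / mu
Re = 1260 * 0.105 * 149e-6 / 0.0062
Re = 3.179


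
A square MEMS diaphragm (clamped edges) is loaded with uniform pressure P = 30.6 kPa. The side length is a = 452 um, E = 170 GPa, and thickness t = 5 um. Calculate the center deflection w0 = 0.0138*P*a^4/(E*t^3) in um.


Step 1: Convert pressure to compatible units (E is in GPa, so P in GPa).
P = 30.6 kPa = 30.6e-6 GPa
Step 2: Compute numerator: 0.0138 * P * a^4.
a^4 = 452^4 = 41740124416
numerator = 0.0138 * 30.6e-6 * 41740124416 = 1.7626e+04
Step 3: Compute denominator: E * t^3 = 170 * 5^3 = 21250
Step 4: w0 = numerator / denominator = 1.7626e+04 / 21250 = 0.8295 um


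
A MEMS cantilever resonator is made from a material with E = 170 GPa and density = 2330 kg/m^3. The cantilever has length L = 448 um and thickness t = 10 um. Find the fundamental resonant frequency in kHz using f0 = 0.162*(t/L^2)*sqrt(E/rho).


Step 1: Convert units to SI.
t_SI = 10e-6 m, L_SI = 448e-6 m
Step 2: Calculate sqrt(E/rho).
sqrt(170e9 / 2330) = 8541.74 m/s
Step 3: Compute f0.
f0 = 0.162 * 10e-6 / (448e-6)^2 * 8541.74 = 68945.4 Hz = 68.95 kHz


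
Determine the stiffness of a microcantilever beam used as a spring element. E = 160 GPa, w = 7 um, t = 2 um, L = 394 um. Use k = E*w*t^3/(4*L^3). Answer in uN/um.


Step 1: Convert E to consistent units (1 GPa = 1000 uN/um^2).
E = 160 GPa = 160000 uN/um^2
Step 2: Compute t^3 = 2^3 = 8
Step 3: Compute L^3 = 394^3 = 61162984
Step 4: k = 160000 * 7 * 8 / (4 * 61162984)
k = 0.0366 uN/um


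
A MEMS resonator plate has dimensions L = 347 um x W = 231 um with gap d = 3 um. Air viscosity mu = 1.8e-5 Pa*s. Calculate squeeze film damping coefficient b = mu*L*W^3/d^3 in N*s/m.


Step 1: Convert to SI.
L = 347e-6 m, W = 231e-6 m, d = 3e-6 m
Step 2: W^3 = (231e-6)^3 = 1.23e-11 m^3
Step 3: d^3 = (3e-6)^3 = 2.70e-17 m^3
Step 4: b = 1.8e-5 * 347e-6 * 1.23e-11 / 2.70e-17
b = 2.85e-03 N*s/m


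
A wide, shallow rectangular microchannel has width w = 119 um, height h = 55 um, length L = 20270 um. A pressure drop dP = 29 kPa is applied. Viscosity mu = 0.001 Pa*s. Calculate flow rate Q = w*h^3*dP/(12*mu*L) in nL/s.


Step 1: Convert all dimensions to SI (meters).
w = 119e-6 m, h = 55e-6 m, L = 20270e-6 m, dP = 29e3 Pa
Step 2: Q = w * h^3 * dP / (12 * mu * L)
Q = 119e-6 * (55e-6)^3 * 29e3 / (12 * 0.001 * 20270e-6) = 2.36046754e-09 m^3/s
Step 3: Convert Q from m^3/s to nL/s (1 m^3 = 1e12 nL, so multiply by 1e12).
Q = 2360.468 nL/s


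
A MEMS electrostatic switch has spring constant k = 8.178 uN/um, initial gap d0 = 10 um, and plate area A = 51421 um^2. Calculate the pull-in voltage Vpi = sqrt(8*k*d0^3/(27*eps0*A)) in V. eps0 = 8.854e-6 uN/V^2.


Step 1: Compute numerator: 8 * k * d0^3 = 8 * 8.178 * 10^3 = 65424.0
Step 2: Compute denominator: 27 * eps0 * A = 27 * 8.854e-6 * 51421 = 12.292601
Step 3: Vpi = sqrt(65424.0 / 12.292601)
Vpi = 72.95 V


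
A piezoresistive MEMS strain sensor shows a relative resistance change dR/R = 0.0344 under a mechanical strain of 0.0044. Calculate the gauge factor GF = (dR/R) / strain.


Step 1: Identify values.
dR/R = 0.0344, strain = 0.0044
Step 2: GF = (dR/R) / strain = 0.0344 / 0.0044
GF = 7.8


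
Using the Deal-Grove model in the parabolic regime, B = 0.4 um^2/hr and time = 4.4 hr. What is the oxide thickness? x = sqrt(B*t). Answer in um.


Step 1: Compute B*t = 0.4 * 4.4 = 1.76
Step 2: x = sqrt(1.76)
x = 1.327 um


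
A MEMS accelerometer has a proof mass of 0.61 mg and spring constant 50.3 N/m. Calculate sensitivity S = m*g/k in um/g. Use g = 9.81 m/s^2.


Step 1: Convert mass: m = 0.61 mg = 6.10e-07 kg
Step 2: S = m * g / k = 6.10e-07 * 9.81 / 50.3
Step 3: S = 1.19e-07 m/g
Step 4: Convert to um/g: S = 0.119 um/g


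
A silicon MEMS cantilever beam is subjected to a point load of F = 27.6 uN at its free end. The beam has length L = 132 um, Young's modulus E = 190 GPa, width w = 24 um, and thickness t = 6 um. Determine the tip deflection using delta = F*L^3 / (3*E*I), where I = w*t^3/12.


Step 1: Calculate the second moment of area.
I = w * t^3 / 12 = 24 * 6^3 / 12 = 432.0 um^4
Step 2: Convert E to consistent units (1 GPa = 1000 uN/um^2).
E = 190 GPa = 190000 uN/um^2
Step 3: Calculate tip deflection.
delta = F * L^3 / (3 * E * I)
delta = 27.6 * 132^3 / (3 * 190000 * 432.0)
delta = 0.2578 um


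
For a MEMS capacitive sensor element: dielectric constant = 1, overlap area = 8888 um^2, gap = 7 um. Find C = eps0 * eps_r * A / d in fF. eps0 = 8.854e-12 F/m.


Step 1: Convert area to m^2: A = 8888e-12 m^2
Step 2: Convert gap to m: d = 7e-6 m
Step 3: C = eps0 * eps_r * A / d
C = 8.854e-12 * 1 * 8888e-12 / 7e-6
Step 4: Convert to fF (multiply by 1e15).
C = 11.24 fF


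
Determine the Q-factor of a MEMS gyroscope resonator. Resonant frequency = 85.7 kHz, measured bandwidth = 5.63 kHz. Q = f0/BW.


Step 1: Q = f0 / bandwidth
Step 2: Q = 85.7 / 5.63
Q = 15.2


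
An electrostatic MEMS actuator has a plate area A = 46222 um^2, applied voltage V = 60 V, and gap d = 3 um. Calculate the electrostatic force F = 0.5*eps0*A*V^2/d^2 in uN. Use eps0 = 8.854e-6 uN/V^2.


Step 1: Identify parameters.
eps0 = 8.854e-6 uN/V^2, A = 46222 um^2, V = 60 V, d = 3 um
Step 2: Compute V^2 = 60^2 = 3600
Step 3: Compute d^2 = 3^2 = 9
Step 4: F = 0.5 * 8.854e-6 * 46222 * 3600 / 9
F = 81.85 uN


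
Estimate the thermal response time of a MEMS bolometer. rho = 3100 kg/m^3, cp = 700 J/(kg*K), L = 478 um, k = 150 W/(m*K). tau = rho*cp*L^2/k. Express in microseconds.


Step 1: Convert L to m: L = 478e-6 m
Step 2: L^2 = (478e-6)^2 = 2.28484e-07 m^2
Step 3: tau = 3100 * 700 * 2.28484e-07 / 150 = 3.30540187e-03 s
Step 4: Convert to microseconds (multiply by 1e6).
tau = 3305.402 us


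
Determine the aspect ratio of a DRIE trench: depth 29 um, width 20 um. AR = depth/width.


Step 1: AR = depth / width
Step 2: AR = 29 / 20
AR = 1.5


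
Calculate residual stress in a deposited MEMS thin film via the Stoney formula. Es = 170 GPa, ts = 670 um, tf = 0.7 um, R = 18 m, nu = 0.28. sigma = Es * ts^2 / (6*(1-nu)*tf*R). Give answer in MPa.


Step 1: Compute numerator: Es * ts^2 = 170 * 670^2 = 76313000 (GPa*um^2)
Step 2: Compute denominator (R in um): 6*(1-nu)*tf*R = 6*0.72*0.7*18e6 = 54432000.0 (um^2)
Step 3: sigma (GPa) = 76313000 / 54432000.0 = 1.401988e+00 GPa
Step 4: Convert to MPa (x1000): sigma = 1402.0 MPa


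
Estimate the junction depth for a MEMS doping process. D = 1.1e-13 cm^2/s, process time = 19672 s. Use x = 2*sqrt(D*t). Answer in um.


Step 1: Compute D*t = 1.1e-13 * 19672 = 2.16392e-09 cm^2
Step 2: sqrt(D*t) = 4.652e-05 cm
Step 3: x = 2 * 4.652e-05 cm = 9.304e-05 cm
Step 4: Convert to um (1 cm = 1e4 um): x = 0.93 um


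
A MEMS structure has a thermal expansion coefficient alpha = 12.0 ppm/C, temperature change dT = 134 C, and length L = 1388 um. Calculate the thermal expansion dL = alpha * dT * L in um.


Step 1: Convert CTE: alpha = 12.0 ppm/C = 12.0e-6 /C
Step 2: dL = 12.0e-6 * 134 * 1388
dL = 2.2319 um


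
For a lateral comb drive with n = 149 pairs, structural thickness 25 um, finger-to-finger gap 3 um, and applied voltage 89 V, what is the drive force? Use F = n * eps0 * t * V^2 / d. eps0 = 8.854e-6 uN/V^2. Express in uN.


Step 1: Parameters: n=149, eps0=8.854e-6 uN/V^2, t=25 um, V=89 V, d=3 um
Step 2: V^2 = 7921
Step 3: F = 149 * 8.854e-6 * 25 * 7921 / 3
F = 87.081 uN


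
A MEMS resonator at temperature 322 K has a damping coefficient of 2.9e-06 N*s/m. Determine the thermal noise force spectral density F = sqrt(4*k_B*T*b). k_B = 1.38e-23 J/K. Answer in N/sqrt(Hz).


Step 1: Compute 4 * k_B * T * b
= 4 * 1.38e-23 * 322 * 2.9e-06
= 5.1546e-26 N^2/Hz
Step 2: F_noise = sqrt(5.1546e-26)
F_noise = 2.27e-13 N/sqrt(Hz)


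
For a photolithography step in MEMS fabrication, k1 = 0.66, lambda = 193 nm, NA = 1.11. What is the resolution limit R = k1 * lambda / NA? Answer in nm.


Step 1: Identify values: k1 = 0.66, lambda = 193 nm, NA = 1.11
Step 2: R = k1 * lambda / NA
R = 0.66 * 193 / 1.11
R = 114.8 nm


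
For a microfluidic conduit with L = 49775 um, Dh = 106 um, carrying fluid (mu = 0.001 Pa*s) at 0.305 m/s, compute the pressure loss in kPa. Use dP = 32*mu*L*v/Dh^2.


Step 1: Convert to SI: L = 49775e-6 m, Dh = 106e-6 m
Step 2: dP = 32 * 0.001 * 49775e-6 * 0.305 / (106e-6)^2
Step 3: dP = 43236.38 Pa
Step 4: Convert to kPa: dP = 43.24 kPa


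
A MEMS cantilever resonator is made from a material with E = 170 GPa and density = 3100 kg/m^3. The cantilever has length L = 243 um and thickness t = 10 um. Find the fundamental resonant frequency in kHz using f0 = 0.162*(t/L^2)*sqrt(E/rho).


Step 1: Convert units to SI.
t_SI = 10e-6 m, L_SI = 243e-6 m
Step 2: Calculate sqrt(E/rho).
sqrt(170e9 / 3100) = 7405.32 m/s
Step 3: Compute f0.
f0 = 0.162 * 10e-6 / (243e-6)^2 * 7405.32 = 203163.8 Hz = 203.16 kHz


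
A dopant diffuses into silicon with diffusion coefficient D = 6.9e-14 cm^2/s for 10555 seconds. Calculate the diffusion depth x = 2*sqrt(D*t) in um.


Step 1: Compute D*t = 6.9e-14 * 10555 = 7.28295e-10 cm^2
Step 2: sqrt(D*t) = 2.699e-05 cm
Step 3: x = 2 * 2.699e-05 cm = 5.398e-05 cm
Step 4: Convert to um (1 cm = 1e4 um): x = 0.54 um


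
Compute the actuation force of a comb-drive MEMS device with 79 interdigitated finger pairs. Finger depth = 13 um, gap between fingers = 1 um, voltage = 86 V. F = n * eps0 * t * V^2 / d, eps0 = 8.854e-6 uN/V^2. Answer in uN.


Step 1: Parameters: n=79, eps0=8.854e-6 uN/V^2, t=13 um, V=86 V, d=1 um
Step 2: V^2 = 7396
Step 3: F = 79 * 8.854e-6 * 13 * 7396 / 1
F = 67.252 uN


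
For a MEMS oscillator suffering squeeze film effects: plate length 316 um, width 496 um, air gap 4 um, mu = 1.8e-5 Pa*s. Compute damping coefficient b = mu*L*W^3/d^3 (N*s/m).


Step 1: Convert to SI.
L = 316e-6 m, W = 496e-6 m, d = 4e-6 m
Step 2: W^3 = (496e-6)^3 = 1.22e-10 m^3
Step 3: d^3 = (4e-6)^3 = 6.40e-17 m^3
Step 4: b = 1.8e-5 * 316e-6 * 1.22e-10 / 6.40e-17
b = 1.08e-02 N*s/m


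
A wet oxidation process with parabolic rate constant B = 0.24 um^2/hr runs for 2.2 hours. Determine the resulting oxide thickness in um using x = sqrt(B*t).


Step 1: Compute B*t = 0.24 * 2.2 = 0.528
Step 2: x = sqrt(0.528)
x = 0.727 um


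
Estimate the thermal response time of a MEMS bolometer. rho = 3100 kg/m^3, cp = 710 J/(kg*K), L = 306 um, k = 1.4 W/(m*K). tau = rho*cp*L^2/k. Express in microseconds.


Step 1: Convert L to m: L = 306e-6 m
Step 2: L^2 = (306e-6)^2 = 9.3636e-08 m^2
Step 3: tau = 3100 * 710 * 9.3636e-08 / 1.4 = 1.4720916857e-01 s
Step 4: Convert to microseconds (multiply by 1e6).
tau = 147209.169 us


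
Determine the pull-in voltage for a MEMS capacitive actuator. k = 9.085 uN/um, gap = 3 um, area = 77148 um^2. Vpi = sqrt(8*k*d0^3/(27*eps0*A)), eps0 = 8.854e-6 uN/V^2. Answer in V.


Step 1: Compute numerator: 8 * k * d0^3 = 8 * 9.085 * 3^3 = 1962.36
Step 2: Compute denominator: 27 * eps0 * A = 27 * 8.854e-6 * 77148 = 18.442847
Step 3: Vpi = sqrt(1962.36 / 18.442847)
Vpi = 10.32 V


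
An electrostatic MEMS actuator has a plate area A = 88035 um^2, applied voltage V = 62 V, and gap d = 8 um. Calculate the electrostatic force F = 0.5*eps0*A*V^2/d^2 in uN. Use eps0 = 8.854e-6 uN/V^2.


Step 1: Identify parameters.
eps0 = 8.854e-6 uN/V^2, A = 88035 um^2, V = 62 V, d = 8 um
Step 2: Compute V^2 = 62^2 = 3844
Step 3: Compute d^2 = 8^2 = 64
Step 4: F = 0.5 * 8.854e-6 * 88035 * 3844 / 64
F = 23.408 uN


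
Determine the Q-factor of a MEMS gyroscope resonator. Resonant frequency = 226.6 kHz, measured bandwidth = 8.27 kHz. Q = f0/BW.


Step 1: Q = f0 / bandwidth
Step 2: Q = 226.6 / 8.27
Q = 27.4


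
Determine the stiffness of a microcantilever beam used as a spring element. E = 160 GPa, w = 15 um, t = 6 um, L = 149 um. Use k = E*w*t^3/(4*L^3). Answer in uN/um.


Step 1: Convert E to consistent units (1 GPa = 1000 uN/um^2).
E = 160 GPa = 160000 uN/um^2
Step 2: Compute t^3 = 6^3 = 216
Step 3: Compute L^3 = 149^3 = 3307949
Step 4: k = 160000 * 15 * 216 / (4 * 3307949)
k = 39.1784 uN/um


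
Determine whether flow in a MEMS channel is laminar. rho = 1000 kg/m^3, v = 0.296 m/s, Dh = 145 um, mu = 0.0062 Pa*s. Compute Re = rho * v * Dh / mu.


Step 1: Convert Dh to meters: Dh = 145e-6 m
Step 2: Re = rho * v * Dh / mu
Re = 1000 * 0.296 * 145e-6 / 0.0062
Re = 6.923
Since Re = 6.923 is below ~2300, the flow is laminar.


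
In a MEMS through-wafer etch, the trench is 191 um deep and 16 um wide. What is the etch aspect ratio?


Step 1: AR = depth / width
Step 2: AR = 191 / 16
AR = 11.9


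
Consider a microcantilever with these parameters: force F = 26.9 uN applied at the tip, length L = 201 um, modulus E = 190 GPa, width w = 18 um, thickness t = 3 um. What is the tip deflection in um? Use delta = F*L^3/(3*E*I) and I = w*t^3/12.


Step 1: Calculate the second moment of area.
I = w * t^3 / 12 = 18 * 3^3 / 12 = 40.5 um^4
Step 2: Convert E to consistent units (1 GPa = 1000 uN/um^2).
E = 190 GPa = 190000 uN/um^2
Step 3: Calculate tip deflection.
delta = F * L^3 / (3 * E * I)
delta = 26.9 * 201^3 / (3 * 190000 * 40.5)
delta = 9.4626 um


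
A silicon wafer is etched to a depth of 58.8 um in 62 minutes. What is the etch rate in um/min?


Step 1: Etch rate = depth / time
Step 2: rate = 58.8 / 62
rate = 0.948 um/min


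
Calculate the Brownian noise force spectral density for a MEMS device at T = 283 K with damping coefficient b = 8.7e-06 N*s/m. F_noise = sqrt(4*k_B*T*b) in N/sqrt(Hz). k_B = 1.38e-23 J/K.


Step 1: Compute 4 * k_B * T * b
= 4 * 1.38e-23 * 283 * 8.7e-06
= 1.3591e-25 N^2/Hz
Step 2: F_noise = sqrt(1.3591e-25)
F_noise = 3.69e-13 N/sqrt(Hz)


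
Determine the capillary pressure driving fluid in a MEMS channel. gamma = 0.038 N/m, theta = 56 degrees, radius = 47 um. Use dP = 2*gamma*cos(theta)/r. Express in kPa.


Step 1: cos(56 deg) = 0.5592
Step 2: Convert r to m: r = 47e-6 m
Step 3: dP = 2 * 0.038 * 0.5592 / 47e-6 = 904.2 Pa
Step 4: Convert Pa to kPa (divide by 1000).
dP = 0.9 kPa


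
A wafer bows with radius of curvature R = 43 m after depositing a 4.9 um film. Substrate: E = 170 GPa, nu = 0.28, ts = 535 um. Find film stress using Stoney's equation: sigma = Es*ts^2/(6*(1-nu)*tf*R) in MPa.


Step 1: Compute numerator: Es * ts^2 = 170 * 535^2 = 48658250 (GPa*um^2)
Step 2: Compute denominator (R in um): 6*(1-nu)*tf*R = 6*0.72*4.9*43e6 = 910224000.0 (um^2)
Step 3: sigma (GPa) = 48658250 / 910224000.0 = 5.3457e-02 GPa
Step 4: Convert to MPa (x1000): sigma = 53.5 MPa


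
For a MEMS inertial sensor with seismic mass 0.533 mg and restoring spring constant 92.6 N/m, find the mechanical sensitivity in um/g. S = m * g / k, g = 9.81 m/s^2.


Step 1: Convert mass: m = 0.533 mg = 5.33e-07 kg
Step 2: S = m * g / k = 5.33e-07 * 9.81 / 92.6
Step 3: S = 5.65e-08 m/g
Step 4: Convert to um/g: S = 0.056 um/g


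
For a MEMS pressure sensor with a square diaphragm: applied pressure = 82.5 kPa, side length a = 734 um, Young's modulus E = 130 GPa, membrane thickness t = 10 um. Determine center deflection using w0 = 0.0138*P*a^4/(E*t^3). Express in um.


Step 1: Convert pressure to compatible units (E is in GPa, so P in GPa).
P = 82.5 kPa = 82.5e-6 GPa
Step 2: Compute numerator: 0.0138 * P * a^4.
a^4 = 734^4 = 290258027536
numerator = 0.0138 * 82.5e-6 * 290258027536 = 3.30459e+05
Step 3: Compute denominator: E * t^3 = 130 * 10^3 = 130000
Step 4: w0 = numerator / denominator = 3.30459e+05 / 130000 = 2.542 um


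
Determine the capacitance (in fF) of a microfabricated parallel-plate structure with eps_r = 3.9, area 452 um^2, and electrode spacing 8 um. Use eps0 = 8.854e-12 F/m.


Step 1: Convert area to m^2: A = 452e-12 m^2
Step 2: Convert gap to m: d = 8e-6 m
Step 3: C = eps0 * eps_r * A / d
C = 8.854e-12 * 3.9 * 452e-12 / 8e-6
Step 4: Convert to fF (multiply by 1e15).
C = 1.95 fF


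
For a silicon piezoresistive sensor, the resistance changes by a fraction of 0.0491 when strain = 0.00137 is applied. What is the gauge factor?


Step 1: Identify values.
dR/R = 0.0491, strain = 0.00137
Step 2: GF = (dR/R) / strain = 0.0491 / 0.00137
GF = 35.8


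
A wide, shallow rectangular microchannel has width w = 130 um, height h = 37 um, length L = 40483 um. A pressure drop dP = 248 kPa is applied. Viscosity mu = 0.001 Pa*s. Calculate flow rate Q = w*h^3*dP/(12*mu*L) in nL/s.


Step 1: Convert all dimensions to SI (meters).
w = 130e-6 m, h = 37e-6 m, L = 40483e-6 m, dP = 248e3 Pa
Step 2: Q = w * h^3 * dP / (12 * mu * L)
Q = 130e-6 * (37e-6)^3 * 248e3 / (12 * 0.001 * 40483e-6) = 3.36160182e-09 m^3/s
Step 3: Convert Q from m^3/s to nL/s (1 m^3 = 1e12 nL, so multiply by 1e12).
Q = 3361.602 nL/s


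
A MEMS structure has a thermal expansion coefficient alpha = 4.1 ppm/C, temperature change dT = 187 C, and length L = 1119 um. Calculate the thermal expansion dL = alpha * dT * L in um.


Step 1: Convert CTE: alpha = 4.1 ppm/C = 4.1e-6 /C
Step 2: dL = 4.1e-6 * 187 * 1119
dL = 0.8579 um


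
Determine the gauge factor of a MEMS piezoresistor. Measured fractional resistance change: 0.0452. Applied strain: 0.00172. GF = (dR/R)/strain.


Step 1: Identify values.
dR/R = 0.0452, strain = 0.00172
Step 2: GF = (dR/R) / strain = 0.0452 / 0.00172
GF = 26.3


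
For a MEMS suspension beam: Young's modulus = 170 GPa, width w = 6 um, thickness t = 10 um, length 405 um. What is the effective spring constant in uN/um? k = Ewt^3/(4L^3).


Step 1: Convert E to consistent units (1 GPa = 1000 uN/um^2).
E = 170 GPa = 170000 uN/um^2
Step 2: Compute t^3 = 10^3 = 1000
Step 3: Compute L^3 = 405^3 = 66430125
Step 4: k = 170000 * 6 * 1000 / (4 * 66430125)
k = 3.8386 uN/um


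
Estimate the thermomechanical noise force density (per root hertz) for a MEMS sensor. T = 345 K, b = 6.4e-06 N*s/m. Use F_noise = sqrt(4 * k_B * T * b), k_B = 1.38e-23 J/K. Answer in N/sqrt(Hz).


Step 1: Compute 4 * k_B * T * b
= 4 * 1.38e-23 * 345 * 6.4e-06
= 1.2188e-25 N^2/Hz
Step 2: F_noise = sqrt(1.2188e-25)
F_noise = 3.49e-13 N/sqrt(Hz)


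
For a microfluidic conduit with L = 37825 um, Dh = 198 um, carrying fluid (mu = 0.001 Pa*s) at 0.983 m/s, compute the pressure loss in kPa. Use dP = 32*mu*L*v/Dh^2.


Step 1: Convert to SI: L = 37825e-6 m, Dh = 198e-6 m
Step 2: dP = 32 * 0.001 * 37825e-6 * 0.983 / (198e-6)^2
Step 3: dP = 30349.54 Pa
Step 4: Convert to kPa: dP = 30.35 kPa


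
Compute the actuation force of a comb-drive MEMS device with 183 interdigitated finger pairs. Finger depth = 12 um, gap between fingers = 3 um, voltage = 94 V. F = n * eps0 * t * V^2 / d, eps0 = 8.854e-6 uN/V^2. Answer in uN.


Step 1: Parameters: n=183, eps0=8.854e-6 uN/V^2, t=12 um, V=94 V, d=3 um
Step 2: V^2 = 8836
Step 3: F = 183 * 8.854e-6 * 12 * 8836 / 3
F = 57.267 uN


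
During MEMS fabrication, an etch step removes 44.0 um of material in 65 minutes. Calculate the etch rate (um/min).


Step 1: Etch rate = depth / time
Step 2: rate = 44.0 / 65
rate = 0.677 um/min


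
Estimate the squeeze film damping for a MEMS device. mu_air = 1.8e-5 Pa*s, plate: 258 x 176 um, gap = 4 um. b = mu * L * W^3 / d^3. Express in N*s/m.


Step 1: Convert to SI.
L = 258e-6 m, W = 176e-6 m, d = 4e-6 m
Step 2: W^3 = (176e-6)^3 = 5.45e-12 m^3
Step 3: d^3 = (4e-6)^3 = 6.40e-17 m^3
Step 4: b = 1.8e-5 * 258e-6 * 5.45e-12 / 6.40e-17
b = 3.96e-04 N*s/m


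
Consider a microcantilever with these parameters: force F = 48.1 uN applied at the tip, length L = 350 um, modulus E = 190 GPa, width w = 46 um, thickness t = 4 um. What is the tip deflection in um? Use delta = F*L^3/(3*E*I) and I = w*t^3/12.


Step 1: Calculate the second moment of area.
I = w * t^3 / 12 = 46 * 4^3 / 12 = 245.3333 um^4
Step 2: Convert E to consistent units (1 GPa = 1000 uN/um^2).
E = 190 GPa = 190000 uN/um^2
Step 3: Calculate tip deflection.
delta = F * L^3 / (3 * E * I)
delta = 48.1 * 350^3 / (3 * 190000 * 245.3333)
delta = 14.7475 um


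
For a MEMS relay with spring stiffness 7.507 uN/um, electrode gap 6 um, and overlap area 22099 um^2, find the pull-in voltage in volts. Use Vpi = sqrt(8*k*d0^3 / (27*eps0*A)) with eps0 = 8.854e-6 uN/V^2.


Step 1: Compute numerator: 8 * k * d0^3 = 8 * 7.507 * 6^3 = 12972.096
Step 2: Compute denominator: 27 * eps0 * A = 27 * 8.854e-6 * 22099 = 5.282943
Step 3: Vpi = sqrt(12972.096 / 5.282943)
Vpi = 49.55 V


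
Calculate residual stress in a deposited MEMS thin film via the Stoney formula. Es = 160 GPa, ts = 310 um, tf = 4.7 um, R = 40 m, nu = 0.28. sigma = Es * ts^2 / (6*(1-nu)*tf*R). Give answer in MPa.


Step 1: Compute numerator: Es * ts^2 = 160 * 310^2 = 15376000 (GPa*um^2)
Step 2: Compute denominator (R in um): 6*(1-nu)*tf*R = 6*0.72*4.7*40e6 = 812160000.0 (um^2)
Step 3: sigma (GPa) = 15376000 / 812160000.0 = 1.8932e-02 GPa
Step 4: Convert to MPa (x1000): sigma = 18.9 MPa


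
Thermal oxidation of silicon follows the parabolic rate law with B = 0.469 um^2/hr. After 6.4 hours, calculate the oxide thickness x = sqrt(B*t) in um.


Step 1: Compute B*t = 0.469 * 6.4 = 3.0016
Step 2: x = sqrt(3.0016)
x = 1.733 um


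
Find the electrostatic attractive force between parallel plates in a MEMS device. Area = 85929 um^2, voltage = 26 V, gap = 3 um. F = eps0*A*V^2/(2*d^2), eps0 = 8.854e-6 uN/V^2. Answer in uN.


Step 1: Identify parameters.
eps0 = 8.854e-6 uN/V^2, A = 85929 um^2, V = 26 V, d = 3 um
Step 2: Compute V^2 = 26^2 = 676
Step 3: Compute d^2 = 3^2 = 9
Step 4: F = 0.5 * 8.854e-6 * 85929 * 676 / 9
F = 28.573 uN
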